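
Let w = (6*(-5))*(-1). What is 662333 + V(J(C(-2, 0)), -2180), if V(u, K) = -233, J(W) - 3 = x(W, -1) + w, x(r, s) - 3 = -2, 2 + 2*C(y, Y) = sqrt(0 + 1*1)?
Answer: 662100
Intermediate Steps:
C(y, Y) = -1/2 (C(y, Y) = -1 + sqrt(0 + 1*1)/2 = -1 + sqrt(0 + 1)/2 = -1 + sqrt(1)/2 = -1 + (1/2)*1 = -1 + 1/2 = -1/2)
x(r, s) = 1 (x(r, s) = 3 - 2 = 1)
w = 30 (w = -30*(-1) = 30)
J(W) = 34 (J(W) = 3 + (1 + 30) = 3 + 31 = 34)
662333 + V(J(C(-2, 0)), -2180) = 662333 - 233 = 662100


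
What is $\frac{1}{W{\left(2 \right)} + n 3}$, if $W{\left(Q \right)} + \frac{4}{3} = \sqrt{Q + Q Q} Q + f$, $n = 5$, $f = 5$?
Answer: $\frac{21}{365} - \frac{9 \sqrt{6}}{1460} \approx 0.042435$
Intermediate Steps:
$W{\left(Q \right)} = \frac{11}{3} + Q \sqrt{Q + Q^{2}}$ ($W{\left(Q \right)} = - \frac{4}{3} + \left(\sqrt{Q + Q Q} Q + 5\right) = - \frac{4}{3} + \left(\sqrt{Q + Q^{2}} Q + 5\right) = - \frac{4}{3} + \left(Q \sqrt{Q + Q^{2}} + 5\right) = - \frac{4}{3} + \left(5 + Q \sqrt{Q + Q^{2}}\right) = \frac{11}{3} + Q \sqrt{Q + Q^{2}}$)
$\frac{1}{W{\left(2 \right)} + n 3} = \frac{1}{\left(\frac{11}{3} + 2 \sqrt{2 \left(1 + 2\right)}\right) + 5 \cdot 3} = \frac{1}{\left(\frac{11}{3} + 2 \sqrt{2 \cdot 3}\right) + 15} = \frac{1}{\left(\frac{11}{3} + 2 \sqrt{6}\right) + 15} = \frac{1}{\frac{56}{3} + 2 \sqrt{6}}$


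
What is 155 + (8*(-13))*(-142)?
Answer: 14923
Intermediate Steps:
155 + (8*(-13))*(-142) = 155 - 104*(-142) = 155 + 14768 = 14923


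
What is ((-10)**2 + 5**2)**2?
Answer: 15625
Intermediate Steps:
((-10)**2 + 5**2)**2 = (100 + 25)**2 = 125**2 = 15625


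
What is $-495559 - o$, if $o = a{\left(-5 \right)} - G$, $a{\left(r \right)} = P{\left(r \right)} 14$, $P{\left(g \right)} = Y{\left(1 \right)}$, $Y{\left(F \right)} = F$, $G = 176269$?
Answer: $-319304$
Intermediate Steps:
$P{\left(g \right)} = 1$
$a{\left(r \right)} = 14$ ($a{\left(r \right)} = 1 \cdot 14 = 14$)
$o = -176255$ ($o = 14 - 176269 = -176255$)
$-495559 - o = -495559 - -176255 = -495559 + 176255 = -319304$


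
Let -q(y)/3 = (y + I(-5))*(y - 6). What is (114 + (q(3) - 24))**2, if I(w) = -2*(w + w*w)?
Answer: 59049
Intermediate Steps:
I(w) = -2*w - 2*w**2 (I(w) = -2*(w + w**2) = -2*w - 2*w**2)
q(y) = -3*(-40 + y)*(-6 + y) (q(y) = -3*(y - 2*(-5)*(1 - 5))*(y - 6) = -3*(y - 2*(-5)*(-4))*(-6 + y) = -3*(y - 40)*(-6 + y) = -3*(-40 + y)*(-6 + y))
(114 + (q(3) - 24))**2 = (114 + ((-720 - 3*3**2 + 138*3) - 24))**2 = (114 + ((-720 - 3*9 + 414) - 24))**2 = (114 + ((-720 - 27 + 414) - 24))**2 = (114 + (-333 - 24))**2 = (114 - 357)**2 = (-243)**2 = 59049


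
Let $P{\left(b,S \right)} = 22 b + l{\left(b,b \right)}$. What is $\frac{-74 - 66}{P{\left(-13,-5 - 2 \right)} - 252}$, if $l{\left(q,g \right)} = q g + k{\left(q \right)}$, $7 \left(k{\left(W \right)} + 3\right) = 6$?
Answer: $\frac{490}{1299} \approx 0.37721$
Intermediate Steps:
$k{\left(W \right)} = - \frac{15}{7}$ ($k{\left(W \right)} = -3 + \frac{1}{7} \cdot 6 = -3 + \frac{6}{7} = - \frac{15}{7}$)
$l{\left(q,g \right)} = - \frac{15}{7} + g q$ ($l{\left(q,g \right)} = q g - \frac{15}{7} = g q - \frac{15}{7} = - \frac{15}{7} + g q$)
$P{\left(b,S \right)} = - \frac{15}{7} + b^{2} + 22 b$ ($P{\left(b,S \right)} = 22 b + \left(- \frac{15}{7} + b b\right) = 22 b + \left(- \frac{15}{7} + b^{2}\right) = - \frac{15}{7} + b^{2} + 22 b$)
$\frac{-74 - 66}{P{\left(-13,-5 - 2 \right)} - 252} = \frac{-74 - 66}{\left(- \frac{15}{7} + \left(-13\right)^{2} + 22 \left(-13\right)\right) - 252} = - \frac{140}{\left(- \frac{15}{7} + 169 - 286\right) - 252} = - \frac{140}{- \frac{834}{7} - 252} = - \frac{140}{- \frac{2598}{7}} = \left(-140\right) \left(- \frac{7}{2598}\right) = \frac{490}{1299}$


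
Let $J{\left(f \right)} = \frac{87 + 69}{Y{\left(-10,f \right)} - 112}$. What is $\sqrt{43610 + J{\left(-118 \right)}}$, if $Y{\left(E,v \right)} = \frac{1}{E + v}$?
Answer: $\frac{\sqrt{12295926506}}{531} \approx 208.83$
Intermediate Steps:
$J{\left(f \right)} = \frac{156}{-112 + \frac{1}{-10 + f}}$ ($J{\left(f \right)} = \frac{87 + 69}{\frac{1}{-10 + f} - 112} = \frac{156}{-112 + \frac{1}{-10 + f}}$)
$\sqrt{43610 + J{\left(-118 \right)}} = \sqrt{43610 + \frac{156 \left(10 - -118\right)}{-1121 + 112 \left(-118\right)}} = \sqrt{43610 + \frac{156 \left(10 + 118\right)}{-1121 - 13216}} = \sqrt{43610 + 156 \frac{1}{-14337} \cdot 128} = \sqrt{43610 + 156 \left(- \frac{1}{14337}\right) 128} = \sqrt{43610 - \frac{6656}{4779}} = \sqrt{\frac{208405534}{4779}} = \frac{\sqrt{12295926506}}{531}$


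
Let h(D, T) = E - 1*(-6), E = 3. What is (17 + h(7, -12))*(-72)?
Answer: -1872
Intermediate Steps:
h(D, T) = 9 (h(D, T) = 3 - 1*(-6) = 3 + 6 = 9)
(17 + h(7, -12))*(-72) = (17 + 9)*(-72) = 26*(-72) = -1872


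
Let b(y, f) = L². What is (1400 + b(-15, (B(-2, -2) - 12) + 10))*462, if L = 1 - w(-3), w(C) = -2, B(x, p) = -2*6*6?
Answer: 650958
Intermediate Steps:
B(x, p) = -72 (B(x, p) = -12*6 = -72)
L = 3 (L = 1 - 1*(-2) = 1 + 2 = 3)
b(y, f) = 9 (b(y, f) = 3² = 9)
(1400 + b(-15, (B(-2, -2) - 12) + 10))*462 = (1400 + 9)*462 = 1409*462 = 650958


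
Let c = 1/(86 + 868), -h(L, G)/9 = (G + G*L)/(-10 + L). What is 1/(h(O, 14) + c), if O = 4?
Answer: 954/100171 ≈ 0.0095237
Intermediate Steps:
h(L, G) = -9*(G + G*L)/(-10 + L)
c = 1/954 ≈ 0.0010482
1/(h(O, 14) + c) = 1/(-9*14*(1 + 4)/(-10 + 4) + 1/954) = 1/(-9*14*5/(-6) + 1/954) = 1/(-9*14*(-1/6)*5 + 1/954) = 1/(105 + 1/954) = 1/(100171/954) = 954/100171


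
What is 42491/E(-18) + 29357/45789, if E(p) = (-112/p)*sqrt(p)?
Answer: 29357/45789 - 127473*I*sqrt(2)/112 ≈ 0.64114 - 1609.6*I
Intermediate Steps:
E(p) = -112/sqrt(p)
42491/E(-18) + 29357/45789 = 42491/((-(-56)*I*sqrt(2)/3)) + 29357/45789 = 42491/((-(-56)*I*sqrt(2)/3)) + 29357*(1/45789) = 42491/((56*I*sqrt(2)/3)) + 29357/45789 = 42491*(-3*I*sqrt(2)/112) + 29357/45789 = -127473*I*sqrt(2)/112 + 29357/45789 = 29357/45789 - 127473*I*sqrt(2)/112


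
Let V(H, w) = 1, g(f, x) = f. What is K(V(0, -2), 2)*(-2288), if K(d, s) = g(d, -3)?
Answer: -2288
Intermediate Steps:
K(d, s) = d
K(V(0, -2), 2)*(-2288) = 1*(-2288) = -2288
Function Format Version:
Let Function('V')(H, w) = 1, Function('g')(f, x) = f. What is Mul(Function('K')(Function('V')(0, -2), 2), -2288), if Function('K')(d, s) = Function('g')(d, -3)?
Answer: -2288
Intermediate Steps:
Function('K')(d, s) = d
Mul(Function('K')(Function('V')(0, -2), 2), -2288) = Mul(1, -2288) = -2288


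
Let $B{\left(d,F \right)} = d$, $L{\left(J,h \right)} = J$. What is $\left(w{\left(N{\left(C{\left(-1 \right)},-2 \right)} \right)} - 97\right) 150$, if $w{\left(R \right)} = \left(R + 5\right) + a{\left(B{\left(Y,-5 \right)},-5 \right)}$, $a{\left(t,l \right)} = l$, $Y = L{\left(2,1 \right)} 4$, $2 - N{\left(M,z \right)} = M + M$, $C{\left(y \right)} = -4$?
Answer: $-13050$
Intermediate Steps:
$N{\left(M,z \right)} = 2 - 2 M$ ($N{\left(M,z \right)} = 2 - \left(M + M\right) = 2 - 2 M$)
$Y = 8$ ($Y = 2 \cdot 4 = 8$)
$w{\left(R \right)} = R$ ($w{\left(R \right)} = \left(R + 5\right) - 5 = \left(5 + R\right) - 5 = R$)
$\left(w{\left(N{\left(C{\left(-1 \right)},-2 \right)} \right)} - 97\right) 150 = \left(\left(2 - -8\right) - 97\right) 150 = \left(\left(2 + 8\right) - 97\right) 150 = \left(10 - 97\right) 150 = \left(-87\right) 150 = -13050$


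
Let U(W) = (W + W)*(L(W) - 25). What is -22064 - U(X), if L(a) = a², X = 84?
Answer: -1203272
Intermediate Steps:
U(W) = 2*W*(-25 + W²) (U(W) = (W + W)*(W² - 25) = (2*W)*(-25 + W²) = 2*W*(-25 + W²))
-22064 - U(X) = -22064 - 2*84*(-25 + 84²) = -22064 - 2*84*(-25 + 7056) = -22064 - 2*84*7031 = -22064 - 1*1181208 = -22064 - 1181208 = -1203272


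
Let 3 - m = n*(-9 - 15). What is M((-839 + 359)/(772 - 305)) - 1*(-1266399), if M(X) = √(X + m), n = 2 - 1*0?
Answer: 1266399 + 3*√1210931/467 ≈ 1.2664e+6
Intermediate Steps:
n = 2 (n = 2 + 0 = 2)
m = 51 (m = 3 - 2*(-9 - 15) = 3 - 2*(-24) = 3 - 1*(-48) = 3 + 48 = 51)
M(X) = √(51 + X) (M(X) = √(X + 51) = √(51 + X))
M((-839 + 359)/(772 - 305)) - 1*(-1266399) = √(51 + (-839 + 359)/(772 - 305)) - 1*(-1266399) = √(51 - 480/467) + 1266399 = √(23337/467) + 1266399 = 3*√1210931/467 + 1266399 = 1266399 + 3*√1210931/467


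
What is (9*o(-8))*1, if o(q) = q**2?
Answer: 576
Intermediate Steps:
(9*o(-8))*1 = (9*(-8)**2)*1 = (9*64)*1 = 576*1 = 576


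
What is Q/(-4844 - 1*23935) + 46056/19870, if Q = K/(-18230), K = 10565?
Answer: 2416308365207/1042462004790 ≈ 2.3179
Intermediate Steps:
Q = -2113/3646 (Q = 10565/(-18230) = 10565*(-1/18230) = -2113/3646 ≈ -0.57954)
Q/(-4844 - 1*23935) + 46056/19870 = -2113/(3646*(-4844 - 1*23935)) + 46056/19870 = -2113/(3646*(-4844 - 23935)) + 46056*(1/19870) = -2113/3646/(-28779) + 23028/9935 = -2113/3646*(-1/28779) + 23028/9935 = 2113/104928234 + 23028/9935 = 2416308365207/1042462004790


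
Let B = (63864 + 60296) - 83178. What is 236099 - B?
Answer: 195117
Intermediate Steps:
B = 40982 (B = 124160 - 83178 = 40982)
236099 - B = 236099 - 1*40982 = 236099 - 40982 = 195117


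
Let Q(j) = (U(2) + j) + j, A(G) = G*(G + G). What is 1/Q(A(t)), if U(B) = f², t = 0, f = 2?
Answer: ¼ ≈ 0.25000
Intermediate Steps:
U(B) = 4 (U(B) = 2² = 4)
A(G) = 2*G² (A(G) = G*(2*G) = 2*G²)
Q(j) = 4 + 2*j (Q(j) = (4 + j) + j = 4 + 2*j)
1/Q(A(t)) = 1/(4 + 2*(2*0²)) = 1/(4 + 2*(2*0)) = 1/(4 + 2*0) = 1/(4 + 0) = 1/4 = ¼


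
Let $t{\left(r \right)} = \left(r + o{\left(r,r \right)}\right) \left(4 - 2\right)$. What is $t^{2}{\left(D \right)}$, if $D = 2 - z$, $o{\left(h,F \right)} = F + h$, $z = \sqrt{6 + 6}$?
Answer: $576 - 288 \sqrt{3} \approx 77.169$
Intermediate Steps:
$z = 2 \sqrt{3}$ ($z = \sqrt{12} = 2 \sqrt{3} \approx 3.4641$)
$D = 2 - 2 \sqrt{3} \approx -1.4641$
$t{\left(r \right)} = 6 r$ ($t{\left(r \right)} = \left(r + \left(r + r\right)\right) \left(4 - 2\right) = \left(r + 2 r\right) 2 = 3 r 2 = 6 r$)
$t^{2}{\left(D \right)} = \left(6 \left(2 - 2 \sqrt{3}\right)\right)^{2} = \left(12 - 12 \sqrt{3}\right)^{2}$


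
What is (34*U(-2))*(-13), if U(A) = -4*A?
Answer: -3536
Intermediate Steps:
(34*U(-2))*(-13) = (34*(-4*(-2)))*(-13) = (34*8)*(-13) = 272*(-13) = -3536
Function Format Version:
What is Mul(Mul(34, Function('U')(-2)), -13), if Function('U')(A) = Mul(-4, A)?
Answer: -3536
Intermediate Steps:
Mul(Mul(34, Function('U')(-2)), -13) = Mul(Mul(34, Mul(-4, -2)), -13) = Mul(Mul(34, 8), -13) = Mul(272, -13) = -3536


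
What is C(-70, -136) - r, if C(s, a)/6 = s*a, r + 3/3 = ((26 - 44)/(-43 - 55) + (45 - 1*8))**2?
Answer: 133827837/2401 ≈ 55738.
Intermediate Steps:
r = 3317283/2401 (r = -1 + ((26 - 44)/(-43 - 55) + (45 - 1*8))**2 = -1 + (-18/(-98) + (45 - 8))**2 = -1 + (-18*(-1/98) + 37)**2 = -1 + (9/49 + 37)**2 = -1 + (1822/49)**2 = -1 + 3319684/2401 = 3317283/2401 ≈ 1381.6)
C(s, a) = 6*a*s (C(s, a) = 6*(s*a) = 6*(a*s) = 6*a*s)
C(-70, -136) - r = 6*(-136)*(-70) - 1*3317283/2401 = 57120 - 3317283/2401 = 133827837/2401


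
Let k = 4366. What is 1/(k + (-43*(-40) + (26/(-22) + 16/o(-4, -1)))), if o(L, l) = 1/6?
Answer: 11/67989 ≈ 0.00016179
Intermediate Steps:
o(L, l) = 1/6
1/(k + (-43*(-40) + (26/(-22) + 16/o(-4, -1)))) = 1/(4366 + (-43*(-40) + (26/(-22) + 16/(1/6)))) = 1/(4366 + (1720 + (26*(-1/22) + 16*6))) = 1/(4366 + (1720 + (-13/11 + 96))) = 1/(4366 + (1720 + 1043/11)) = 1/(4366 + 19963/11) = 1/(67989/11) = 11/67989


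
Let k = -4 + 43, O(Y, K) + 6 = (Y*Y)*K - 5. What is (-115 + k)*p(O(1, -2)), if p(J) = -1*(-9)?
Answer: -684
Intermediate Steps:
O(Y, K) = -11 + K*Y**2 (O(Y, K) = -6 + ((Y*Y)*K - 5) = -6 + (Y**2*K - 5) = -6 + (K*Y**2 - 5) = -6 + (-5 + K*Y**2) = -11 + K*Y**2)
k = 39
p(J) = 9
(-115 + k)*p(O(1, -2)) = (-115 + 39)*9 = -76*9 = -684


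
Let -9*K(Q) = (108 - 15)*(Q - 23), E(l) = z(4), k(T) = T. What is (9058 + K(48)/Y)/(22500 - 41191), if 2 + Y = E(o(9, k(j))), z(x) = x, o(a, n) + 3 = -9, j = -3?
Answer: -53573/112146 ≈ -0.47771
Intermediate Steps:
o(a, n) = -12 (o(a, n) = -3 - 9 = -12)
E(l) = 4
Y = 2 (Y = -2 + 4 = 2)
K(Q) = 713/3 - 31*Q/3 (K(Q) = -(108 - 15)*(Q - 23)/9 = -31*(-23 + Q)/3 = -(-2139 + 93*Q)/9 = 713/3 - 31*Q/3)
(9058 + K(48)/Y)/(22500 - 41191) = (9058 + (713/3 - 31/3*48)/2)/(22500 - 41191) = (9058 + (713/3 - 496)*(1/2))/(-18691) = (9058 - 775/3*1/2)*(-1/18691) = (9058 - 775/6)*(-1/18691) = (53573/6)*(-1/18691) = -53573/112146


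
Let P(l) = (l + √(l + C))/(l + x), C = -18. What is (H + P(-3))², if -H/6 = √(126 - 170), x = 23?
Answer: (3 - I*√21 + 240*I*√11)²/400 ≈ -1565.8 + 11.871*I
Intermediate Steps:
H = -12*I*√11 (H = -6*√(126 - 170) = -12*I*√11 ≈ -39.799*I)
P(l) = (l + √(-18 + l))/(23 + l) (P(l) = (l + √(l - 18))/(l + 23) = (l + √(-18 + l))/(23 + l))
(H + P(-3))² = (-12*I*√11 + (-3 + √(-18 - 3))/(23 - 3))² = (-12*I*√11 + (-3 + √(-21))/20)² = (-12*I*√11 + (-3 + I*√21)/20)² = (-12*I*√11 + (-3/20 + I*√21/20))² = (-3/20 - 12*I*√11 + I*√21/20)²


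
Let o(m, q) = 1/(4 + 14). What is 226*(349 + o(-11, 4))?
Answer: 709979/9 ≈ 78887.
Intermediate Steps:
o(m, q) = 1/18
226*(349 + o(-11, 4)) = 226*(349 + 1/18) = 226*(6283/18) = 709979/9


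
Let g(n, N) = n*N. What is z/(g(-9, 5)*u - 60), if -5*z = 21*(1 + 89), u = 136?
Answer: 63/1030 ≈ 0.061165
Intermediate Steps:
g(n, N) = N*n
z = -378 (z = -21*(1 + 89)/5 = -21*90/5 = -1/5*1890 = -378)
z/(g(-9, 5)*u - 60) = -378/((5*(-9))*136 - 60) = -378/(-45*136 - 60) = -378/(-6120 - 60) = -378/(-6180) = -378*(-1/6180) = 63/1030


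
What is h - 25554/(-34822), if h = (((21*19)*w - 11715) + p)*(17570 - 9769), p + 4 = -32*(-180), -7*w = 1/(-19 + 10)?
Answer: -2425530863707/52233 ≈ -4.6437e+7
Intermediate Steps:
w = 1/63 (w = -1/(7*(-19 + 10)) = -⅐/(-9) = -⅐*(-⅑) = 1/63 ≈ 0.015873)
p = 5756 (p = -4 - 32*(-180) = -4 + 5760 = 5756)
h = -139310258/3 (h = (((21*19)*(1/63) - 11715) + 5756)*(17570 - 9769) = ((399*(1/63) - 11715) + 5756)*7801 = ((19/3 - 11715) + 5756)*7801 = (-35126/3 + 5756)*7801 = -17858/3*7801 = -139310258/3 ≈ -4.6437e+7)
h - 25554/(-34822) = -139310258/3 - 25554/(-34822) = -139310258/3 - 25554*(-1/34822) = -139310258/3 + 12777/17411 = -2425530863707/52233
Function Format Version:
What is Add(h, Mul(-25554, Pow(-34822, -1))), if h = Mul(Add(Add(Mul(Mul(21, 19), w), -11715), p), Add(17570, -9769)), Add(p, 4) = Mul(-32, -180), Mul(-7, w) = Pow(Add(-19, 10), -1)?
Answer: Rational(-2425530863707, 52233) ≈ -4.6437e+7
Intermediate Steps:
w = Rational(1, 63) (w = Mul(Rational(-1, 7), Pow(Add(-19, 10), -1)) = Mul(Rational(-1, 7), Pow(-9, -1)) = Mul(Rational(-1, 7), Rational(-1, 9)) = Rational(1, 63) ≈ 0.015873)
p = 5756 (p = Add(-4, Mul(-32, -180)) = Add(-4, 5760) = 5756)
h = Rational(-139310258, 3) (h = Mul(Add(Add(Mul(Mul(21, 19), Rational(1, 63)), -11715), 5756), Add(17570, -9769)) = Mul(Add(Add(Mul(399, Rational(1, 63)), -11715), 5756), 7801) = Mul(Add(Add(Rational(19, 3), -11715), 5756), 7801) = Mul(Add(Rational(-35126, 3), 5756), 7801) = Mul(Rational(-17858, 3), 7801) = Rational(-139310258, 3) ≈ -4.6437e+7)
Add(h, Mul(-25554, Pow(-34822, -1))) = Add(Rational(-139310258, 3), Mul(-25554, Pow(-34822, -1))) = Add(Rational(-139310258, 3), Mul(-25554, Rational(-1, 34822))) = Add(Rational(-139310258, 3), Rational(12777, 17411)) = Rational(-2425530863707, 52233)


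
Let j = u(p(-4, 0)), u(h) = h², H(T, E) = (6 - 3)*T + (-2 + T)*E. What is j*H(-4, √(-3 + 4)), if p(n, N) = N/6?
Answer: 0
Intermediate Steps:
p(n, N) = N/6 (p(n, N) = N*(⅙) = N/6)
H(T, E) = 3*T + E*(-2 + T)
j = 0 (j = ((⅙)*0)² = 0² = 0)
j*H(-4, √(-3 + 4)) = 0*(-2*√(-3 + 4) + 3*(-4) + √(-3 + 4)*(-4)) = 0*(-2*√1 - 12 + √1*(-4)) = 0*(-2*1 - 12 + 1*(-4)) = 0*(-2 - 12 - 4) = 0*(-18) = 0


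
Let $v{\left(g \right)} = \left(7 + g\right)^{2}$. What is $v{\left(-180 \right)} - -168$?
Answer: $30097$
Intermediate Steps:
$v{\left(-180 \right)} - -168 = \left(7 - 180\right)^{2} - -168 = \left(-173\right)^{2} + 168 = 29929 + 168 = 30097$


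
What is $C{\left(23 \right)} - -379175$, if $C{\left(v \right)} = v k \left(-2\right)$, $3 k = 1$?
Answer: $\frac{1137479}{3} \approx 3.7916 \cdot 10^{5}$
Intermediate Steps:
$k = \frac{1}{3}$ ($k = \frac{1}{3} \cdot 1 = \frac{1}{3} \approx 0.33333$)
$C{\left(v \right)} = - \frac{2 v}{3}$ ($C{\left(v \right)} = v \frac{1}{3} \left(-2\right) = \frac{v}{3} \left(-2\right) = - \frac{2 v}{3}$)
$C{\left(23 \right)} - -379175 = \left(- \frac{2}{3}\right) 23 - -379175 = - \frac{46}{3} + 379175 = \frac{1137479}{3}$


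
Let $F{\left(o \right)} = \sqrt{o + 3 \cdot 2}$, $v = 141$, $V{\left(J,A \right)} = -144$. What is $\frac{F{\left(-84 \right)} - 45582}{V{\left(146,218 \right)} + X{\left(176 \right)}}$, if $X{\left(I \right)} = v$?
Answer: $15194 - \frac{i \sqrt{78}}{3} \approx 15194.0 - 2.9439 i$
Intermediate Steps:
$F{\left(o \right)} = \sqrt{6 + o}$ ($F{\left(o \right)} = \sqrt{o + 6} = \sqrt{6 + o}$)
$X{\left(I \right)} = 141$
$\frac{F{\left(-84 \right)} - 45582}{V{\left(146,218 \right)} + X{\left(176 \right)}} = \frac{\sqrt{6 - 84} - 45582}{-144 + 141} = \frac{\sqrt{-78} - 45582}{-3} = \left(i \sqrt{78} - 45582\right) \left(- \frac{1}{3}\right) = \left(-45582 + i \sqrt{78}\right) \left(- \frac{1}{3}\right) = 15194 - \frac{i \sqrt{78}}{3}$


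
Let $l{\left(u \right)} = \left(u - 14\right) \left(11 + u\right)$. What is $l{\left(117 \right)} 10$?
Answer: $131840$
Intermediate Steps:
$l{\left(u \right)} = \left(-14 + u\right) \left(11 + u\right)$
$l{\left(117 \right)} 10 = \left(-154 + 117^{2} - 351\right) 10 = \left(-154 + 13689 - 351\right) 10 = 13184 \cdot 10 = 131840$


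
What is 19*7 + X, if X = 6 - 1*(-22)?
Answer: 161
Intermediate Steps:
X = 28 (X = 6 + 22 = 28)
19*7 + X = 19*7 + 28 = 133 + 28 = 161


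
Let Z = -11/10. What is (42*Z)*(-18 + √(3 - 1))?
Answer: 4158/5 - 231*√2/5 ≈ 766.26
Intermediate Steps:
Z = -11/10 (Z = -11*⅒ = -11/10 ≈ -1.1000)
(42*Z)*(-18 + √(3 - 1)) = (42*(-11/10))*(-18 + √(3 - 1)) = -231*(-18 + √2)/5 = 4158/5 - 231*√2/5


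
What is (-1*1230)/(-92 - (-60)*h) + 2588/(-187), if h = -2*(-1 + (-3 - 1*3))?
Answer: -5791/374 ≈ -15.484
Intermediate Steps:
h = 14 (h = -2*(-1 + (-3 - 3)) = -2*(-1 - 6) = -2*(-7) = 14)
(-1*1230)/(-92 - (-60)*h) + 2588/(-187) = (-1*1230)/(-92 - (-60)*14) + 2588/(-187) = -1230/(-92 - 1*(-840)) + 2588*(-1/187) = -1230/(-92 + 840) - 2588/187 = -1230/748 - 2588/187 = -1230*1/748 - 2588/187 = -615/374 - 2588/187 = -5791/374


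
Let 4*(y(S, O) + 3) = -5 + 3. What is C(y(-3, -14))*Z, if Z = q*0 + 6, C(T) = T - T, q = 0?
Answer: 0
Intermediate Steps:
y(S, O) = -7/2 (y(S, O) = -3 + (-5 + 3)/4 = -3 + (1/4)*(-2) = -3 - 1/2 = -7/2)
C(T) = 0
Z = 6 (Z = 0*0 + 6 = 0 + 6 = 6)
C(y(-3, -14))*Z = 0*6 = 0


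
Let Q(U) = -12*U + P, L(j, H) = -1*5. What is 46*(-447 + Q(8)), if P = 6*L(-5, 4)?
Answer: -26358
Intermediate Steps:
L(j, H) = -5
P = -30 (P = 6*(-5) = -30)
Q(U) = -30 - 12*U (Q(U) = -12*U - 30 = -30 - 12*U)
46*(-447 + Q(8)) = 46*(-447 + (-30 - 12*8)) = 46*(-447 + (-30 - 96)) = 46*(-447 - 126) = 46*(-573) = -26358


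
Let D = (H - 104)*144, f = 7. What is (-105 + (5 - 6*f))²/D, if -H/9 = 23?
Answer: -5041/11196 ≈ -0.45025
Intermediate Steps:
H = -207 (H = -9*23 = -207)
D = -44784 (D = (-207 - 104)*144 = -311*144 = -44784)
(-105 + (5 - 6*f))²/D = (-105 + (5 - 6*7))²/(-44784) = (-105 + (5 - 42))²*(-1/44784) = (-105 - 37)²*(-1/44784) = (-142)²*(-1/44784) = 20164*(-1/44784) = -5041/11196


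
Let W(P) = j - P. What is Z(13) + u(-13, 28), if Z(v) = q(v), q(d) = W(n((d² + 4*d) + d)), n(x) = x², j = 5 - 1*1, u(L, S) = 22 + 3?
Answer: -54727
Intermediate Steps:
u(L, S) = 25
j = 4 (j = 5 - 1 = 4)
W(P) = 4 - P
q(d) = 4 - (d² + 5*d)² (q(d) = 4 - ((d² + 4*d) + d)² = 4 - (d² + 5*d)²)
Z(v) = 4 - v²*(5 + v)²
Z(13) + u(-13, 28) = (4 - 1*13²*(5 + 13)²) + 25 = (4 - 1*169*18²) + 25 = (4 - 1*169*324) + 25 = (4 - 54756) + 25 = -54752 + 25 = -54727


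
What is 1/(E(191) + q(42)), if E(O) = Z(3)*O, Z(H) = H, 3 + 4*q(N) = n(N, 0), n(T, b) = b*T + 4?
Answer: 4/2293 ≈ 0.0017444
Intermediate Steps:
n(T, b) = 4 + T*b (n(T, b) = T*b + 4 = 4 + T*b)
q(N) = 1/4 (q(N) = -3/4 + (4 + N*0)/4 = -3/4 + (4 + 0)/4 = -3/4 + (1/4)*4 = -3/4 + 1 = 1/4)
E(O) = 3*O
1/(E(191) + q(42)) = 1/(3*191 + 1/4) = 1/(573 + 1/4) = 1/(2293/4) = 4/2293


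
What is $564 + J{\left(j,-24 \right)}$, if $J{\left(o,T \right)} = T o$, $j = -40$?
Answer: $1524$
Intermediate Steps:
$564 + J{\left(j,-24 \right)} = 564 - -960 = 564 + 960 = 1524$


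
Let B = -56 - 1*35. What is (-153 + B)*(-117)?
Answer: 28548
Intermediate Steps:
B = -91 (B = -56 - 35 = -91)
(-153 + B)*(-117) = (-153 - 91)*(-117) = -244*(-117) = 28548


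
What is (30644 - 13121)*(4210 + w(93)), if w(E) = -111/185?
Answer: 368806581/5 ≈ 7.3761e+7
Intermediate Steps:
w(E) = -⅗ (w(E) = -111*1/185 = -⅗)
(30644 - 13121)*(4210 + w(93)) = (30644 - 13121)*(4210 - ⅗) = 17523*(21047/5) = 368806581/5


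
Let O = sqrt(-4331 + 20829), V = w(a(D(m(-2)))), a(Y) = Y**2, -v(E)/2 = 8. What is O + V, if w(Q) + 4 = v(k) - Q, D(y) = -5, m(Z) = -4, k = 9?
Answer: -45 + sqrt(16498) ≈ 83.445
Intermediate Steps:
v(E) = -16 (v(E) = -2*8 = -16)
w(Q) = -20 - Q (w(Q) = -4 + (-16 - Q) = -20 - Q)
V = -45 (V = -20 - 1*(-5)**2 = -20 - 1*25 = -20 - 25 = -45)
O = sqrt(16498) ≈ 128.44
O + V = sqrt(16498) - 45 = -45 + sqrt(16498)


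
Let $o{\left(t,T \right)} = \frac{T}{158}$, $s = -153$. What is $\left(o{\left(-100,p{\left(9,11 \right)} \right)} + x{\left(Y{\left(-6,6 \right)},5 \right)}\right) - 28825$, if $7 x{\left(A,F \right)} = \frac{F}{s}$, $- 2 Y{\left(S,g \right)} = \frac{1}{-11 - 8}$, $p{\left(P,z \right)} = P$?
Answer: $- \frac{4877700001}{169218} \approx -28825.0$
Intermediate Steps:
$Y{\left(S,g \right)} = \frac{1}{38}$ ($Y{\left(S,g \right)} = - \frac{1}{2 \left(-11 - 8\right)} = - \frac{1}{2 \left(-19\right)} = \left(- \frac{1}{2}\right) \left(- \frac{1}{19}\right) = \frac{1}{38}$)
$o{\left(t,T \right)} = \frac{T}{158}$ ($o{\left(t,T \right)} = T \frac{1}{158} = \frac{T}{158}$)
$x{\left(A,F \right)} = - \frac{F}{1071}$ ($x{\left(A,F \right)} = \frac{F \frac{1}{-153}}{7} = \frac{F \left(- \frac{1}{153}\right)}{7} = \frac{\left(- \frac{1}{153}\right) F}{7} = - \frac{F}{1071}$)
$\left(o{\left(-100,p{\left(9,11 \right)} \right)} + x{\left(Y{\left(-6,6 \right)},5 \right)}\right) - 28825 = \left(\frac{1}{158} \cdot 9 - \frac{5}{1071}\right) - 28825 = \left(\frac{9}{158} - \frac{5}{1071}\right) - 28825 = \frac{8849}{169218} - 28825 = - \frac{4877700001}{169218}$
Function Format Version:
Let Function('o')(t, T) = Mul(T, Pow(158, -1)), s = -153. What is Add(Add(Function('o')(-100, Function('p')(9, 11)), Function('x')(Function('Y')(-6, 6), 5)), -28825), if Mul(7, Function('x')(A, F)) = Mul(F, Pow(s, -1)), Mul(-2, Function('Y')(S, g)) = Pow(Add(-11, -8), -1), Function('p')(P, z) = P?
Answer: Rational(-4877700001, 169218) ≈ -28825.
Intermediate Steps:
Function('Y')(S, g) = Rational(1, 38) (Function('Y')(S, g) = Mul(Rational(-1, 2), Pow(Add(-11, -8), -1)) = Mul(Rational(-1, 2), Pow(-19, -1)) = Mul(Rational(-1, 2), Rational(-1, 19)) = Rational(1, 38))
Function('o')(t, T) = Mul(Rational(1, 158), T) (Function('o')(t, T) = Mul(T, Rational(1, 158)) = Mul(Rational(1, 158), T))
Function('x')(A, F) = Mul(Rational(-1, 1071), F) (Function('x')(A, F) = Mul(Rational(1, 7), Mul(F, Pow(-153, -1))) = Mul(Rational(1, 7), Mul(F, Rational(-1, 153))) = Mul(Rational(1, 7), Mul(Rational(-1, 153), F)) = Mul(Rational(-1, 1071), F))
Add(Add(Function('o')(-100, Function('p')(9, 11)), Function('x')(Function('Y')(-6, 6), 5)), -28825) = Add(Add(Mul(Rational(1, 158), 9), Mul(Rational(-1, 1071), 5)), -28825) = Add(Add(Rational(9, 158), Rational(-5, 1071)), -28825) = Add(Rational(8849, 169218), -28825) = Rational(-4877700001, 169218)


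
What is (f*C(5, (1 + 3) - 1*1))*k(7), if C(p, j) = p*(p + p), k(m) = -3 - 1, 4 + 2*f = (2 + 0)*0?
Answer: 400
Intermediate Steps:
f = -2 (f = -2 + ((2 + 0)*0)/2 = -2 + (2*0)/2 = -2 + (1/2)*0 = -2 + 0 = -2)
k(m) = -4
C(p, j) = 2*p**2 (C(p, j) = p*(2*p) = 2*p**2)
(f*C(5, (1 + 3) - 1*1))*k(7) = -4*5**2*(-4) = -4*25*(-4) = -2*50*(-4) = -100*(-4) = 400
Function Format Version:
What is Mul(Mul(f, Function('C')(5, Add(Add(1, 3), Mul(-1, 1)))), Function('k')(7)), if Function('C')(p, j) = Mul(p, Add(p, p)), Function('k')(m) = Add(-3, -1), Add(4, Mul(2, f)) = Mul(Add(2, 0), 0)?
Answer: 400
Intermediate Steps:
f = -2 (f = Add(-2, Mul(Rational(1, 2), Mul(Add(2, 0), 0))) = Add(-2, Mul(Rational(1, 2), Mul(2, 0))) = Add(-2, Mul(Rational(1, 2), 0)) = Add(-2, 0) = -2)
Function('k')(m) = -4
Function('C')(p, j) = Mul(2, Pow(p, 2)) (Function('C')(p, j) = Mul(p, Mul(2, p)) = Mul(2, Pow(p, 2)))
Mul(Mul(f, Function('C')(5, Add(Add(1, 3), Mul(-1, 1)))), Function('k')(7)) = Mul(Mul(-2, Mul(2, Pow(5, 2))), -4) = Mul(Mul(-2, Mul(2, 25)), -4) = Mul(Mul(-2, 50), -4) = Mul(-100, -4) = 400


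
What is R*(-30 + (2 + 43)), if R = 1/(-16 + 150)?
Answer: 15/134 ≈ 0.11194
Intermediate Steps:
R = 1/134 ≈ 0.0074627
R*(-30 + (2 + 43)) = (-30 + (2 + 43))/134 = (-30 + 45)/134 = (1/134)*15 = 15/134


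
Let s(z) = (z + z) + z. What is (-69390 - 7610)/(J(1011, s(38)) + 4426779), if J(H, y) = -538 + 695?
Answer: -9625/553367 ≈ -0.017394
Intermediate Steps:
s(z) = 3*z (s(z) = 2*z + z = 3*z)
J(H, y) = 157
(-69390 - 7610)/(J(1011, s(38)) + 4426779) = (-69390 - 7610)/(157 + 4426779) = -77000/4426936 = -77000*1/4426936 = -9625/553367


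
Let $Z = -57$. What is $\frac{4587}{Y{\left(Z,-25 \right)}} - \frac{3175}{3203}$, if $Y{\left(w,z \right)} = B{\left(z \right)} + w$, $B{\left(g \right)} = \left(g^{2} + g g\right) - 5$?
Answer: $\frac{330917}{115308} \approx 2.8699$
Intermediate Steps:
$B{\left(g \right)} = -5 + 2 g^{2}$ ($B{\left(g \right)} = \left(g^{2} + g^{2}\right) - 5 = 2 g^{2} - 5 = -5 + 2 g^{2}$)
$Y{\left(w,z \right)} = -5 + w + 2 z^{2}$ ($Y{\left(w,z \right)} = \left(-5 + 2 z^{2}\right) + w = -5 + w + 2 z^{2}$)
$\frac{4587}{Y{\left(Z,-25 \right)}} - \frac{3175}{3203} = \frac{4587}{-5 - 57 + 2 \left(-25\right)^{2}} - \frac{3175}{3203} = \frac{4587}{-5 - 57 + 2 \cdot 625} - \frac{3175}{3203} = \frac{4587}{-5 - 57 + 1250} - \frac{3175}{3203} = \frac{4587}{1188} - \frac{3175}{3203} = 4587 \cdot \frac{1}{1188} - \frac{3175}{3203} = \frac{139}{36} - \frac{3175}{3203} = \frac{330917}{115308}$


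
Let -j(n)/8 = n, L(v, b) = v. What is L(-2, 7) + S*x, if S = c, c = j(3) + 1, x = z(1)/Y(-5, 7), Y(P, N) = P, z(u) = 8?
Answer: 174/5 ≈ 34.800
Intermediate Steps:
j(n) = -8*n
x = -8/5 (x = 8/(-5) = 8*(-⅕) = -8/5 ≈ -1.6000)
c = -23 (c = -8*3 + 1 = -24 + 1 = -23)
S = -23
L(-2, 7) + S*x = -2 - 23*(-8/5) = -2 + 184/5 = 174/5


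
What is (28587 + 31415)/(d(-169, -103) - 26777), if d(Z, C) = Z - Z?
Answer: -60002/26777 ≈ -2.2408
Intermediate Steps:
d(Z, C) = 0
(28587 + 31415)/(d(-169, -103) - 26777) = (28587 + 31415)/(0 - 26777) = 60002/(-26777) = 60002*(-1/26777) = -60002/26777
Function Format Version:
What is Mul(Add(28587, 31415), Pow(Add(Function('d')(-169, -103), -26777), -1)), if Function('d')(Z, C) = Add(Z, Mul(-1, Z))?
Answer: Rational(-60002, 26777) ≈ -2.2408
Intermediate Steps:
Function('d')(Z, C) = 0
Mul(Add(28587, 31415), Pow(Add(Function('d')(-169, -103), -26777), -1)) = Mul(Add(28587, 31415), Pow(Add(0, -26777), -1)) = Mul(60002, Pow(-26777, -1)) = Mul(60002, Rational(-1, 26777)) = Rational(-60002, 26777)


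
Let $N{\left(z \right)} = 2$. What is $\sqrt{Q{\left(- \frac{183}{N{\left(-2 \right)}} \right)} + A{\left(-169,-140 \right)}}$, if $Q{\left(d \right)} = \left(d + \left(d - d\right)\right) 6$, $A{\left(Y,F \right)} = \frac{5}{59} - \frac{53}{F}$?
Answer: $\frac{i \sqrt{9356335345}}{4130} \approx 23.421 i$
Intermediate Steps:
$A{\left(Y,F \right)} = \frac{5}{59} - \frac{53}{F}$ ($A{\left(Y,F \right)} = 5 \cdot \frac{1}{59} - \frac{53}{F} = \frac{5}{59} - \frac{53}{F}$)
$Q{\left(d \right)} = 6 d$ ($Q{\left(d \right)} = \left(d + 0\right) 6 = d 6 = 6 d$)
$\sqrt{Q{\left(- \frac{183}{N{\left(-2 \right)}} \right)} + A{\left(-169,-140 \right)}} = \sqrt{6 \left(- \frac{183}{2}\right) - \left(- \frac{5}{59} + \frac{53}{-140}\right)} = \sqrt{6 \left(\left(-183\right) \frac{1}{2}\right) + \left(\frac{5}{59} - - \frac{53}{140}\right)} = \sqrt{6 \left(- \frac{183}{2}\right) + \left(\frac{5}{59} + \frac{53}{140}\right)} = \sqrt{-549 + \frac{3827}{8260}} = \sqrt{- \frac{4530913}{8260}} = \frac{i \sqrt{9356335345}}{4130}$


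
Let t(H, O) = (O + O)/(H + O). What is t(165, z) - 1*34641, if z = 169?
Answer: -5784878/167 ≈ -34640.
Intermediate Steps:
t(H, O) = 2*O/(H + O) (t(H, O) = (2*O)/(H + O) = 2*O/(H + O))
t(165, z) - 1*34641 = 2*169/(165 + 169) - 1*34641 = 2*169/334 - 34641 = 2*169*(1/334) - 34641 = 169/167 - 34641 = -5784878/167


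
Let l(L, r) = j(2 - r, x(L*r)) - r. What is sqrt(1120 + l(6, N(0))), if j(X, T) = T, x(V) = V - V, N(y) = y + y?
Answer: 4*sqrt(70) ≈ 33.466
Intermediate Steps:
N(y) = 2*y
x(V) = 0
l(L, r) = -r (l(L, r) = 0 - r = -r)
sqrt(1120 + l(6, N(0))) = sqrt(1120 - 2*0) = sqrt(1120 - 1*0) = sqrt(1120 + 0) = sqrt(1120) = 4*sqrt(70)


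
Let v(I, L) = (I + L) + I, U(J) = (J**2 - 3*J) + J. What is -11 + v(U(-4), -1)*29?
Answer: 1352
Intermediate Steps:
U(J) = J**2 - 2*J
v(I, L) = L + 2*I
-11 + v(U(-4), -1)*29 = -11 + (-1 + 2*(-4*(-2 - 4)))*29 = -11 + (-1 + 2*(-4*(-6)))*29 = -11 + (-1 + 2*24)*29 = -11 + (-1 + 48)*29 = -11 + 47*29 = -11 + 1363 = 1352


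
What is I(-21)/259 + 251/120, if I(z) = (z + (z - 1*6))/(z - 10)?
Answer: 2021039/963480 ≈ 2.0976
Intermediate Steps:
I(z) = (-6 + 2*z)/(-10 + z) (I(z) = (z + (z - 6))/(-10 + z) = (z + (-6 + z))/(-10 + z) = (-6 + 2*z)/(-10 + z))
I(-21)/259 + 251/120 = (2*(-3 - 21)/(-10 - 21))/259 + 251/120 = (2*(-24)/(-31))*(1/259) + 251*(1/120) = (2*(-1/31)*(-24))*(1/259) + 251/120 = (48/31)*(1/259) + 251/120 = 48/8029 + 251/120 = 2021039/963480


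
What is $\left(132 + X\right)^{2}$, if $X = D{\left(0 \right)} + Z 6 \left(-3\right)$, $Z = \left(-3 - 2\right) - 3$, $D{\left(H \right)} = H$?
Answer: $76176$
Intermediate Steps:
$Z = -8$ ($Z = -5 - 3 = -8$)
$X = 144$ ($X = 0 - 8 \cdot 6 \left(-3\right) = 0 - -144 = 0 + 144 = 144$)
$\left(132 + X\right)^{2} = \left(132 + 144\right)^{2} = 276^{2} = 76176$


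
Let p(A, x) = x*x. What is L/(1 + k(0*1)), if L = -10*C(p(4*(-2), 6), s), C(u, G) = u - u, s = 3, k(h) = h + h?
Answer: 0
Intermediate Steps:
k(h) = 2*h
p(A, x) = x²
C(u, G) = 0
L = 0 (L = -10*0 = 0)
L/(1 + k(0*1)) = 0/(1 + 2*(0*1)) = 0/(1 + 2*0) = 0/(1 + 0) = 0/1 = 0*1 = 0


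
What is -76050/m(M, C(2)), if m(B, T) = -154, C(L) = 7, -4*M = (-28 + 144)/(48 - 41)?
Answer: 38025/77 ≈ 493.83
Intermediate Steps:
M = -29/7 (M = -(-28 + 144)/(4*(48 - 41)) = -29/7 ≈ -4.1429)
-76050/m(M, C(2)) = -76050/(-154) = -76050*(-1/154) = 38025/77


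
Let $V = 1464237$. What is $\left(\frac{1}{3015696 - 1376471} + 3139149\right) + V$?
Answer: $\frac{7545985415851}{1639225} \approx 4.6034 \cdot 10^{6}$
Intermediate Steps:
$\left(\frac{1}{3015696 - 1376471} + 3139149\right) + V = \left(\frac{1}{3015696 - 1376471} + 3139149\right) + 1464237 = \left(\frac{1}{1639225} + 3139149\right) + 1464237 = \frac{5145771519526}{1639225} + 1464237 = \frac{7545985415851}{1639225}$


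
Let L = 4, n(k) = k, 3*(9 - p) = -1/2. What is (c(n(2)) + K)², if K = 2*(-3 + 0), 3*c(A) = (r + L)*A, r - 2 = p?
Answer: 1369/81 ≈ 16.901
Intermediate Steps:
p = 55/6 (p = 9 - (-1)/(3*2) = 9 - ⅓*(-½) = 9 + ⅙ = 55/6 ≈ 9.1667)
r = 67/6 (r = 2 + 55/6 = 67/6 ≈ 11.167)
c(A) = 91*A/18 (c(A) = ((67/6 + 4)*A)/3 = (91*A/6)/3 = 91*A/18)
K = -6 (K = 2*(-3) = -6)
(c(n(2)) + K)² = ((91/18)*2 - 6)² = (91/9 - 6)² = (37/9)² = 1369/81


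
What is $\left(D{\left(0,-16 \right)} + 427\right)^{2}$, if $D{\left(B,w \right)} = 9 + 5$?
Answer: $194481$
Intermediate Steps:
$D{\left(B,w \right)} = 14$
$\left(D{\left(0,-16 \right)} + 427\right)^{2} = \left(14 + 427\right)^{2} = 441^{2} = 194481$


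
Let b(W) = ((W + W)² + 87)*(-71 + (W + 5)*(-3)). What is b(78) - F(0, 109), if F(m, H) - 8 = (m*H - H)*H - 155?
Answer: -7803332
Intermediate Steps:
b(W) = (-86 - 3*W)*(87 + 4*W²) (b(W) = ((2*W)² + 87)*(-71 + (5 + W)*(-3)) = (4*W² + 87)*(-71 + (-15 - 3*W)) = (87 + 4*W²)*(-86 - 3*W) = (-86 - 3*W)*(87 + 4*W²))
F(m, H) = -147 + H*(-H + H*m) (F(m, H) = 8 + ((m*H - H)*H - 155) = 8 + ((H*m - H)*H - 155) = 8 + ((-H + H*m)*H - 155) = 8 + (H*(-H + H*m) - 155) = 8 + (-155 + H*(-H + H*m)) = -147 + H*(-H + H*m))
b(78) - F(0, 109) = (-7482 - 344*78² - 261*78 - 12*78³) - (-147 - 1*109² + 0*109²) = (-7482 - 344*6084 - 20358 - 12*474552) - (-147 - 1*11881 + 0*11881) = (-7482 - 2092896 - 20358 - 5694624) - (-147 - 11881 + 0) = -7815360 - 1*(-12028) = -7815360 + 12028 = -7803332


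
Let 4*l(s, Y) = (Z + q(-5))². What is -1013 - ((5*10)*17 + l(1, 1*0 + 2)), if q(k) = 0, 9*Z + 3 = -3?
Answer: -16768/9 ≈ -1863.1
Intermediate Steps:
Z = -⅔ (Z = -⅓ + (⅑)*(-3) = -⅓ - ⅓ = -⅔ ≈ -0.66667)
l(s, Y) = ⅑ (l(s, Y) = (-⅔ + 0)²/4 = (-⅔)²/4 = (¼)*(4/9) = ⅑)
-1013 - ((5*10)*17 + l(1, 1*0 + 2)) = -1013 - ((5*10)*17 + ⅑) = -1013 - (50*17 + ⅑) = -1013 - (850 + ⅑) = -1013 - 1*7651/9 = -1013 - 7651/9 = -16768/9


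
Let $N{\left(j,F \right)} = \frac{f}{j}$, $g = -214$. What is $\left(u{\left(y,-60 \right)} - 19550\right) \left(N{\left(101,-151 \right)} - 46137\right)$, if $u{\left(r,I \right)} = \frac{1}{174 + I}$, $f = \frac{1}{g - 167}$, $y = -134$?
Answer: $\frac{1978413759937351}{2193417} \approx 9.0198 \cdot 10^{8}$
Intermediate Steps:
$f = - \frac{1}{381}$ ($f = \frac{1}{-214 - 167} = \frac{1}{-381} = - \frac{1}{381} \approx -0.0026247$)
$N{\left(j,F \right)} = - \frac{1}{381 j}$
$\left(u{\left(y,-60 \right)} - 19550\right) \left(N{\left(101,-151 \right)} - 46137\right) = \left(\frac{1}{174 - 60} - 19550\right) \left(- \frac{1}{381 \cdot 101} - 46137\right) = \left(\frac{1}{114} - 19550\right) \left(\left(- \frac{1}{381}\right) \frac{1}{101} - 46137\right) = \left(\frac{1}{114} - 19550\right) \left(- \frac{1}{38481} - 46137\right) = \left(- \frac{2228699}{114}\right) \left(- \frac{1775397898}{38481}\right) = \frac{1978413759937351}{2193417}$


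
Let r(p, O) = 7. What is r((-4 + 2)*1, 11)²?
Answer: 49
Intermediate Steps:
r((-4 + 2)*1, 11)² = 7² = 49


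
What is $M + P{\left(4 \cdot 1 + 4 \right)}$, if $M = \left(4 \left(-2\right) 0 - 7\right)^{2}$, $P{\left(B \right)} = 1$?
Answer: $50$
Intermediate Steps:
$M = 49$ ($M = \left(\left(-8\right) 0 - 7\right)^{2} = \left(0 - 7\right)^{2} = \left(-7\right)^{2} = 49$)
$M + P{\left(4 \cdot 1 + 4 \right)} = 49 + 1 = 50$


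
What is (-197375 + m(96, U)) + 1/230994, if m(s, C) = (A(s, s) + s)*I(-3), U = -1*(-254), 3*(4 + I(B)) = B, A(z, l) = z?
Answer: -45814194989/230994 ≈ -1.9834e+5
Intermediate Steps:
I(B) = -4 + B/3
U = 254
m(s, C) = -10*s (m(s, C) = (s + s)*(-4 + (1/3)*(-3)) = (2*s)*(-4 - 1) = (2*s)*(-5) = -10*s)
(-197375 + m(96, U)) + 1/230994 = (-197375 - 10*96) + 1/230994 = (-197375 - 960) + 1/230994 = -198335 + 1/230994 = -45814194989/230994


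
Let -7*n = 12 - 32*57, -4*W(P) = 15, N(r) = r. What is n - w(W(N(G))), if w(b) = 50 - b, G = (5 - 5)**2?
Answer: 5743/28 ≈ 205.11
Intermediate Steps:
G = 0 (G = 0**2 = 0)
W(P) = -15/4 (W(P) = -1/4*15 = -15/4)
n = 1812/7 (n = -(12 - 32*57)/7 = -(12 - 1824)/7 = -1/7*(-1812) = 1812/7 ≈ 258.86)
n - w(W(N(G))) = 1812/7 - (50 - 1*(-15/4)) = 1812/7 - (50 + 15/4) = 1812/7 - 1*215/4 = 1812/7 - 215/4 = 5743/28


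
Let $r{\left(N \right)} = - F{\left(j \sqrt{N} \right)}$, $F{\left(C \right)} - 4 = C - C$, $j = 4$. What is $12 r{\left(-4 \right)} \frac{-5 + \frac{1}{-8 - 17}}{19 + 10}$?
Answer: $\frac{6048}{725} \approx 8.3421$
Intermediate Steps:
$F{\left(C \right)} = 4$ ($F{\left(C \right)} = 4 + \left(C - C\right) = 4 + 0 = 4$)
$r{\left(N \right)} = -4$ ($r{\left(N \right)} = \left(-1\right) 4 = -4$)
$12 r{\left(-4 \right)} \frac{-5 + \frac{1}{-8 - 17}}{19 + 10} = 12 \left(-4\right) \frac{-5 + \frac{1}{-8 - 17}}{19 + 10} = - 48 \frac{-5 + \frac{1}{-25}}{29} = - 48 \left(-5 - \frac{1}{25}\right) \frac{1}{29} = - 48 \left(\left(- \frac{126}{25}\right) \frac{1}{29}\right) = \left(-48\right) \left(- \frac{126}{725}\right) = \frac{6048}{725}$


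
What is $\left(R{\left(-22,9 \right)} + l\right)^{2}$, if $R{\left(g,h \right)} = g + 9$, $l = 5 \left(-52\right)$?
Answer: $74529$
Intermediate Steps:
$l = -260$
$R{\left(g,h \right)} = 9 + g$
$\left(R{\left(-22,9 \right)} + l\right)^{2} = \left(\left(9 - 22\right) - 260\right)^{2} = \left(-13 - 260\right)^{2} = \left(-273\right)^{2} = 74529$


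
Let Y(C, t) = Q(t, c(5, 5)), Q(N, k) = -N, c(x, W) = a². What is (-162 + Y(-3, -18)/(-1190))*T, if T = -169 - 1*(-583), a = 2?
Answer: -39909186/595 ≈ -67074.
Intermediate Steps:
T = 414 (T = -169 + 583 = 414)
c(x, W) = 4 (c(x, W) = 2² = 4)
Y(C, t) = -t
(-162 + Y(-3, -18)/(-1190))*T = (-162 - 1*(-18)/(-1190))*414 = (-162 + 18*(-1/1190))*414 = (-162 - 9/595)*414 = -96399/595*414 = -39909186/595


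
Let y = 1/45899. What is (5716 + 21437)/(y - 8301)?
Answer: -1246295547/381007598 ≈ -3.2711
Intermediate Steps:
y = 1/45899 ≈ 2.1787e-5
(5716 + 21437)/(y - 8301) = (5716 + 21437)/(1/45899 - 8301) = 27153/(-381007598/45899) = 27153*(-45899/381007598) = -1246295547/381007598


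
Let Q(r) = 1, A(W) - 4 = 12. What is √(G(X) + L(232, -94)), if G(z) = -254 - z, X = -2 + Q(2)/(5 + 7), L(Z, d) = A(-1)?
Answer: I*√8499/6 ≈ 15.365*I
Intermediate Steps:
A(W) = 16 (A(W) = 4 + 12 = 16)
L(Z, d) = 16
X = -23/12 (X = -2 + 1/(5 + 7) = -2 + 1/12 = -23/12 ≈ -1.9167)
√(G(X) + L(232, -94)) = √((-254 - 1*(-23/12)) + 16) = √((-254 + 23/12) + 16) = √(-3025/12 + 16) = √(-2833/12) = I*√8499/6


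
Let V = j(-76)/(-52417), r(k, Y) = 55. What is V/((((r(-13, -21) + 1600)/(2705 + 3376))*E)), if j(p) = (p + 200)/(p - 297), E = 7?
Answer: 754044/226504602485 ≈ 3.3290e-6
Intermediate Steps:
j(p) = (200 + p)/(-297 + p)
V = 124/19551541 (V = ((200 - 76)/(-297 - 76))/(-52417) = (124/(-373))*(-1/52417) = -1/373*124*(-1/52417) = -124/373*(-1/52417) = 124/19551541 ≈ 6.3422e-6)
V/((((r(-13, -21) + 1600)/(2705 + 3376))*E)) = 124/(19551541*((((55 + 1600)/(2705 + 3376))*7))) = 124/(19551541*(((1655/6081)*7))) = 124/(19551541*(11585/6081)) = (124/19551541)*(6081/11585) = 754044/226504602485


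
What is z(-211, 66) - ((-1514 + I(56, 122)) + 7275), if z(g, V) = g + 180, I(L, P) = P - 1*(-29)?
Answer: -5943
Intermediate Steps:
I(L, P) = 29 + P (I(L, P) = P + 29 = 29 + P)
z(g, V) = 180 + g
z(-211, 66) - ((-1514 + I(56, 122)) + 7275) = (180 - 211) - ((-1514 + (29 + 122)) + 7275) = -31 - ((-1514 + 151) + 7275) = -31 - (-1363 + 7275) = -31 - 1*5912 = -31 - 5912 = -5943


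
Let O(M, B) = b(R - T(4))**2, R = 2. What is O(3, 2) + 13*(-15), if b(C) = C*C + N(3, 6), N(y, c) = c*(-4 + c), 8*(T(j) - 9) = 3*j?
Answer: 110449/16 ≈ 6903.1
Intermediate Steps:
T(j) = 9 + 3*j/8 (T(j) = 9 + (3*j)/8 = 9 + 3*j/8)
b(C) = 12 + C**2 (b(C) = C*C + 6*(-4 + 6) = C**2 + 6*2 = C**2 + 12 = 12 + C**2)
O(M, B) = 113569/16 (O(M, B) = (12 + (2 - (9 + (3/8)*4))**2)**2 = (12 + (2 - (9 + 3/2))**2)**2 = (12 + (2 - 1*21/2)**2)**2 = (12 + (2 - 21/2)**2)**2 = (12 + (-17/2)**2)**2 = (12 + 289/4)**2 = (337/4)**2 = 113569/16)
O(3, 2) + 13*(-15) = 113569/16 + 13*(-15) = 113569/16 - 195 = 110449/16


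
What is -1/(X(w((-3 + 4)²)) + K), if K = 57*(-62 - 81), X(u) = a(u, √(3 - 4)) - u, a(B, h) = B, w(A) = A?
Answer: 1/8151 ≈ 0.00012268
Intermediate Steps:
X(u) = 0 (X(u) = u - u = 0)
K = -8151 (K = 57*(-143) = -8151)
-1/(X(w((-3 + 4)²)) + K) = -1/(0 - 8151) = -1/(-8151) = -1*(-1/8151) = 1/8151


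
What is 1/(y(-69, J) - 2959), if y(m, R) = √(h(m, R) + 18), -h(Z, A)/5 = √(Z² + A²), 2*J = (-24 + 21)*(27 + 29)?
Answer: -1/(2959 - √(18 - 15*√1313)) ≈ -0.00033793 - 2.6181e-6*I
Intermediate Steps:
J = -84 (J = ((-24 + 21)*(27 + 29))/2 = (-3*56)/2 = (½)*(-168) = -84)
h(Z, A) = -5*√(A² + Z²) (h(Z, A) = -5*√(Z² + A²) = -5*√(A² + Z²))
y(m, R) = √(18 - 5*√(R² + m²)) (y(m, R) = √(-5*√(R² + m²) + 18) = √(18 - 5*√(R² + m²)))
1/(y(-69, J) - 2959) = 1/(√(18 - 5*√((-84)² + (-69)²)) - 2959) = 1/(√(18 - 5*√(7056 + 4761)) - 2959) = 1/(√(18 - 15*√1313) - 2959) = 1/(-2959 + √(18 - 15*√1313))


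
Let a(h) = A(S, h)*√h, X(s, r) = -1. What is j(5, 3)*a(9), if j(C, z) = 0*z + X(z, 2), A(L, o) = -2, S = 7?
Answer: 6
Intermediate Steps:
j(C, z) = -1 (j(C, z) = 0*z - 1 = 0 - 1 = -1)
a(h) = -2*√h
j(5, 3)*a(9) = -(-2)*√9 = -(-2)*3 = -1*(-6) = 6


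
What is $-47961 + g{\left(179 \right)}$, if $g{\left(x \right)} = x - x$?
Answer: $-47961$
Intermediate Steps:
$g{\left(x \right)} = 0$
$-47961 + g{\left(179 \right)} = -47961 + 0 = -47961$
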